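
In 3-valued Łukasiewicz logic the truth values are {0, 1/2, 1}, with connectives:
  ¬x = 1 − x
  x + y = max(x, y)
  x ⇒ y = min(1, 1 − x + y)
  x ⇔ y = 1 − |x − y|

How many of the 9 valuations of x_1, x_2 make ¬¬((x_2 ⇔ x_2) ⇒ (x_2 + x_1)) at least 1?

x_1 = 0, x_2 = 0 ↦ 0  <
x_1 = 0, x_2 = 1/2 ↦ 1/2  <
x_1 = 0, x_2 = 1 ↦ 1  ≥
x_1 = 1/2, x_2 = 0 ↦ 1/2  <
x_1 = 1/2, x_2 = 1/2 ↦ 1/2  <
x_1 = 1/2, x_2 = 1 ↦ 1  ≥
x_1 = 1, x_2 = 0 ↦ 1  ≥
x_1 = 1, x_2 = 1/2 ↦ 1  ≥
x_1 = 1, x_2 = 1 ↦ 1  ≥
So 5 of the 9 assignments meet the threshold.

5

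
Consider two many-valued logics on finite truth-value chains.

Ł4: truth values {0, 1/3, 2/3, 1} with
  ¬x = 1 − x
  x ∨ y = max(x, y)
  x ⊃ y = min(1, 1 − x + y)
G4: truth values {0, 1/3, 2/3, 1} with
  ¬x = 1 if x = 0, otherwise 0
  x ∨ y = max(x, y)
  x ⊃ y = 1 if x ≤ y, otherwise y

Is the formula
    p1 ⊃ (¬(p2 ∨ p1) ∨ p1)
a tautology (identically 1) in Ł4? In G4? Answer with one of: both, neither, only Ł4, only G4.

In Ł4: every assignment gives 1 — tautology.
In G4: every assignment gives 1 — tautology.

both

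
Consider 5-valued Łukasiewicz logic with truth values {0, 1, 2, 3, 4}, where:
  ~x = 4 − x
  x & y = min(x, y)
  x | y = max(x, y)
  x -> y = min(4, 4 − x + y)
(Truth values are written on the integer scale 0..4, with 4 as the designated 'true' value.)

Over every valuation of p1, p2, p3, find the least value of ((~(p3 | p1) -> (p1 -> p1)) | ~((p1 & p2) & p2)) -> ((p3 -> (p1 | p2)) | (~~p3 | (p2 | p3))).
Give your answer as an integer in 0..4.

Take p1 = 0, p2 = 0, p3 = 2:
p3 | p1 = 2 | 0 = 2
~(p3 | p1) = ~2 = 2
p1 -> p1 = 0 -> 0 = 4
~(p3 | p1) -> (p1 -> p1) = 2 -> 4 = 4
p1 & p2 = 0 & 0 = 0
(p1 & p2) & p2 = 0 & 0 = 0
~((p1 & p2) & p2) = ~0 = 4
(~(p3 | p1) -> (p1 -> p1)) | ~((p1 & p2) & p2) = 4 | 4 = 4
p1 | p2 = 0 | 0 = 0
p3 -> (p1 | p2) = 2 -> 0 = 2
~p3 = ~2 = 2
~~p3 = ~2 = 2
p2 | p3 = 0 | 2 = 2
~~p3 | (p2 | p3) = 2 | 2 = 2
(p3 -> (p1 | p2)) | (~~p3 | (p2 | p3)) = 2 | 2 = 2
((~(p3 | p1) -> (p1 -> p1)) | ~((p1 & p2) & p2)) -> ((p3 -> (p1 | p2)) | (~~p3 | (p2 | p3))) = 4 -> 2 = 2
No assignment yields a value below 2, so this is the minimum.

2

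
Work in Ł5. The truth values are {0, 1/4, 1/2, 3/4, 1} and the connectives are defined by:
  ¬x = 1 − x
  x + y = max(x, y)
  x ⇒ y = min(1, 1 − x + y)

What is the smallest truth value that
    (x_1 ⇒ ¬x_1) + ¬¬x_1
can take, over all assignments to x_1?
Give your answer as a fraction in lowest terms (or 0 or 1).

Take x_1 = 3/4:
¬x_1 = ¬3/4 = 1/4
x_1 ⇒ ¬x_1 = 3/4 ⇒ 1/4 = 1/2
¬x_1 = ¬3/4 = 1/4
¬¬x_1 = ¬1/4 = 3/4
(x_1 ⇒ ¬x_1) + ¬¬x_1 = 1/2 + 3/4 = 3/4
No assignment yields a value below 3/4, so this is the minimum.

3/4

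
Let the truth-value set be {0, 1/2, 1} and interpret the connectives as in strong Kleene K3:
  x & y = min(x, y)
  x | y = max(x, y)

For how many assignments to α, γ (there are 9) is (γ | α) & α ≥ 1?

3

α = 0, γ = 0 ↦ 0  <
α = 0, γ = 1/2 ↦ 0  <
α = 0, γ = 1 ↦ 0  <
α = 1/2, γ = 0 ↦ 1/2  <
α = 1/2, γ = 1/2 ↦ 1/2  <
α = 1/2, γ = 1 ↦ 1/2  <
α = 1, γ = 0 ↦ 1  ≥
α = 1, γ = 1/2 ↦ 1  ≥
α = 1, γ = 1 ↦ 1  ≥
So 3 of the 9 assignments meet the threshold.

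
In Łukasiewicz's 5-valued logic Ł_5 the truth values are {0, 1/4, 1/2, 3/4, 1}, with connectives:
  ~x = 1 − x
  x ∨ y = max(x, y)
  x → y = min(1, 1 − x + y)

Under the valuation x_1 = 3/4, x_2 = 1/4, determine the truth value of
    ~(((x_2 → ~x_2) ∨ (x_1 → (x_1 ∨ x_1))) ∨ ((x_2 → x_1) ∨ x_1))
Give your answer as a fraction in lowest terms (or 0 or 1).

~x_2 = ~1/4 = 3/4
x_2 → ~x_2 = 1/4 → 3/4 = 1
x_1 ∨ x_1 = 3/4 ∨ 3/4 = 3/4
x_1 → (x_1 ∨ x_1) = 3/4 → 3/4 = 1
(x_2 → ~x_2) ∨ (x_1 → (x_1 ∨ x_1)) = 1 ∨ 1 = 1
x_2 → x_1 = 1/4 → 3/4 = 1
(x_2 → x_1) ∨ x_1 = 1 ∨ 3/4 = 1
((x_2 → ~x_2) ∨ (x_1 → (x_1 ∨ x_1))) ∨ ((x_2 → x_1) ∨ x_1) = 1 ∨ 1 = 1
~(((x_2 → ~x_2) ∨ (x_1 → (x_1 ∨ x_1))) ∨ ((x_2 → x_1) ∨ x_1)) = ~1 = 0

0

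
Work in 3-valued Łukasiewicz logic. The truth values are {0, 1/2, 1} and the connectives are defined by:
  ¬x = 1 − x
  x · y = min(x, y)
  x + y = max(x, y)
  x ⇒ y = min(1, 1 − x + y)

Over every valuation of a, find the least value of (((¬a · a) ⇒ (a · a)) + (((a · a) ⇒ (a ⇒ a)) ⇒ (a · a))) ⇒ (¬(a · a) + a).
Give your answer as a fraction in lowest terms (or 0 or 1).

1/2

Take a = 1/2:
¬a = ¬1/2 = 1/2
¬a · a = 1/2 · 1/2 = 1/2
a · a = 1/2 · 1/2 = 1/2
(¬a · a) ⇒ (a · a) = 1/2 ⇒ 1/2 = 1
a · a = 1/2 · 1/2 = 1/2
a ⇒ a = 1/2 ⇒ 1/2 = 1
(a · a) ⇒ (a ⇒ a) = 1/2 ⇒ 1 = 1
a · a = 1/2 · 1/2 = 1/2
((a · a) ⇒ (a ⇒ a)) ⇒ (a · a) = 1 ⇒ 1/2 = 1/2
((¬a · a) ⇒ (a · a)) + (((a · a) ⇒ (a ⇒ a)) ⇒ (a · a)) = 1 + 1/2 = 1
a · a = 1/2 · 1/2 = 1/2
¬(a · a) = ¬1/2 = 1/2
¬(a · a) + a = 1/2 + 1/2 = 1/2
(((¬a · a) ⇒ (a · a)) + (((a · a) ⇒ (a ⇒ a)) ⇒ (a · a))) ⇒ (¬(a · a) + a) = 1 ⇒ 1/2 = 1/2
No assignment yields a value below 1/2, so this is the minimum.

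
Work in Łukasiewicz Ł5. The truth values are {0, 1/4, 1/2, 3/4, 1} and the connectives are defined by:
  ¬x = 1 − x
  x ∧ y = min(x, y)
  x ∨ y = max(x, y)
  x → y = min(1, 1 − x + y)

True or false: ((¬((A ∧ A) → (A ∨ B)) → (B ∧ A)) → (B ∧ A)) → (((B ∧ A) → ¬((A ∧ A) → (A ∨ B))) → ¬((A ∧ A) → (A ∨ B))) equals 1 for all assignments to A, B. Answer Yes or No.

Yes

At A = 1, B = 3/4, for instance:
A ∧ A = 1 ∧ 1 = 1
A ∨ B = 1 ∨ 3/4 = 1
(A ∧ A) → (A ∨ B) = 1 → 1 = 1
¬((A ∧ A) → (A ∨ B)) = ¬1 = 0
B ∧ A = 3/4 ∧ 1 = 3/4
¬((A ∧ A) → (A ∨ B)) → (B ∧ A) = 0 → 3/4 = 1
(¬((A ∧ A) → (A ∨ B)) → (B ∧ A)) → (B ∧ A) = 1 → 3/4 = 3/4
(B ∧ A) → ¬((A ∧ A) → (A ∨ B)) = 3/4 → 0 = 1/4
((B ∧ A) → ¬((A ∧ A) → (A ∨ B))) → ¬((A ∧ A) → (A ∨ B)) = 1/4 → 0 = 3/4
((¬((A ∧ A) → (A ∨ B)) → (B ∧ A)) → (B ∧ A)) → (((B ∧ A) → ¬((A ∧ A) → (A ∨ B))) → ¬((A ∧ A) → (A ∨ B))) = 3/4 → 3/4 = 1
and checking the remaining 24 assignments likewise gives ≥ 1 in every case.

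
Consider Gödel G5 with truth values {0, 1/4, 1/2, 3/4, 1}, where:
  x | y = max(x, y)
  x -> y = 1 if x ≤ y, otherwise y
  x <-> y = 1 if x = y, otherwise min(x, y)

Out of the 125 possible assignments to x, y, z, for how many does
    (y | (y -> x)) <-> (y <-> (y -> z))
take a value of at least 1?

21

value 1: 21 assignments (counts)
value 3/4: 9 assignments
value 1/2: 19 assignments
value 1/4: 31 assignments
value 0: 45 assignments
So 21 of the 125 assignments meet the threshold.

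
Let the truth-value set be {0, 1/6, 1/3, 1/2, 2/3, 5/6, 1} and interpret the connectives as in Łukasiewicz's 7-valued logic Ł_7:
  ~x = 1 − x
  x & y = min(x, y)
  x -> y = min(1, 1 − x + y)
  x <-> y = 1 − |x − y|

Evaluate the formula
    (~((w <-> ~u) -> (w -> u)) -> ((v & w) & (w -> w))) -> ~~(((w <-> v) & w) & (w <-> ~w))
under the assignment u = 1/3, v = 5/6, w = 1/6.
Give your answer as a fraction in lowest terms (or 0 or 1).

1/6

~u = ~1/3 = 2/3
w <-> ~u = 1/6 <-> 2/3 = 1/2
w -> u = 1/6 -> 1/3 = 1
(w <-> ~u) -> (w -> u) = 1/2 -> 1 = 1
~((w <-> ~u) -> (w -> u)) = ~1 = 0
v & w = 5/6 & 1/6 = 1/6
w -> w = 1/6 -> 1/6 = 1
(v & w) & (w -> w) = 1/6 & 1 = 1/6
~((w <-> ~u) -> (w -> u)) -> ((v & w) & (w -> w)) = 0 -> 1/6 = 1
w <-> v = 1/6 <-> 5/6 = 1/3
(w <-> v) & w = 1/3 & 1/6 = 1/6
~w = ~1/6 = 5/6
w <-> ~w = 1/6 <-> 5/6 = 1/3
((w <-> v) & w) & (w <-> ~w) = 1/6 & 1/3 = 1/6
~(((w <-> v) & w) & (w <-> ~w)) = ~1/6 = 5/6
~~(((w <-> v) & w) & (w <-> ~w)) = ~5/6 = 1/6
(~((w <-> ~u) -> (w -> u)) -> ((v & w) & (w -> w))) -> ~~(((w <-> v) & w) & (w <-> ~w)) = 1 -> 1/6 = 1/6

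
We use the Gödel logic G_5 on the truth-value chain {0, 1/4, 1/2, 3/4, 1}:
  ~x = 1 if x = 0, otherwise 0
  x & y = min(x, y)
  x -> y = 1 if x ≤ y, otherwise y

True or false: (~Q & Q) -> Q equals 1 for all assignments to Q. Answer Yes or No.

Yes

Q = 0 ↦ 1
Q = 1/4 ↦ 1
Q = 1/2 ↦ 1
Q = 3/4 ↦ 1
Q = 1 ↦ 1
Every assignment gives a value ≥ 1.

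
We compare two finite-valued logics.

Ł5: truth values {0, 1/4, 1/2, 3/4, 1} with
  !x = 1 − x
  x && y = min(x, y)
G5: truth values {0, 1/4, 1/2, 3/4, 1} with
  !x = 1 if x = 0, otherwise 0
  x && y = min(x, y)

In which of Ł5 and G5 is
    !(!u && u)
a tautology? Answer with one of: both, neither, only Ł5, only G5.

In Ł5: at u = 1/4 the value is 3/4 — not a tautology.
In G5: every assignment gives 1 — tautology.

only G5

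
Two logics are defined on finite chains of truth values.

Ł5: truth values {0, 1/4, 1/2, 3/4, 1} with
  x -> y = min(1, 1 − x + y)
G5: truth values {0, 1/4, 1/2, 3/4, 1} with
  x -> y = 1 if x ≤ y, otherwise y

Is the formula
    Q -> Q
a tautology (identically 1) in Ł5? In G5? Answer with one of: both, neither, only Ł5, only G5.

In Ł5: every assignment gives 1 — tautology.
In G5: every assignment gives 1 — tautology.

both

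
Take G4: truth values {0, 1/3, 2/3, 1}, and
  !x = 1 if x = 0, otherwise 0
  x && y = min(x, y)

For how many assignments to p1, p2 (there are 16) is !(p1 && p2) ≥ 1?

7

p1 = 0, p2 = 0 ↦ 1  ≥
p1 = 0, p2 = 1/3 ↦ 1  ≥
p1 = 0, p2 = 2/3 ↦ 1  ≥
p1 = 0, p2 = 1 ↦ 1  ≥
p1 = 1/3, p2 = 0 ↦ 1  ≥
p1 = 1/3, p2 = 1/3 ↦ 0  <
p1 = 1/3, p2 = 2/3 ↦ 0  <
p1 = 1/3, p2 = 1 ↦ 0  <
p1 = 2/3, p2 = 0 ↦ 1  ≥
p1 = 2/3, p2 = 1/3 ↦ 0  <
p1 = 2/3, p2 = 2/3 ↦ 0  <
p1 = 2/3, p2 = 1 ↦ 0  <
p1 = 1, p2 = 0 ↦ 1  ≥
p1 = 1, p2 = 1/3 ↦ 0  <
p1 = 1, p2 = 2/3 ↦ 0  <
p1 = 1, p2 = 1 ↦ 0  <
So 7 of the 16 assignments meet the threshold.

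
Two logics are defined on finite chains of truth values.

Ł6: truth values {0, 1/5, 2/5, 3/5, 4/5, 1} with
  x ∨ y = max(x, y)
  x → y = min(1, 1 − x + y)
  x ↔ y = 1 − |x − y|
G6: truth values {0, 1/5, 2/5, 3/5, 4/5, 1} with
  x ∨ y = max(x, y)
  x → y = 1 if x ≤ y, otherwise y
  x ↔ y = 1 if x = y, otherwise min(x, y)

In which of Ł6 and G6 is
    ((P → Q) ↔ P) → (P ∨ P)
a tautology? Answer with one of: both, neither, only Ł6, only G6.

In Ł6: at P = 1/5, Q = 0 the value is 4/5 — not a tautology.
In G6: every assignment gives 1 — tautology.

only G6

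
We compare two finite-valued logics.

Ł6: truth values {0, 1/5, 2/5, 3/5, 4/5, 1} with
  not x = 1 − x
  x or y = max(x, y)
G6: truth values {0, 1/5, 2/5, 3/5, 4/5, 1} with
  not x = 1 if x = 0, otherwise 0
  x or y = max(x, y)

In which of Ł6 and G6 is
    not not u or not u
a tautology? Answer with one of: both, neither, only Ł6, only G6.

In Ł6: at u = 1/5 the value is 4/5 — not a tautology.
In G6: every assignment gives 1 — tautology.

only G6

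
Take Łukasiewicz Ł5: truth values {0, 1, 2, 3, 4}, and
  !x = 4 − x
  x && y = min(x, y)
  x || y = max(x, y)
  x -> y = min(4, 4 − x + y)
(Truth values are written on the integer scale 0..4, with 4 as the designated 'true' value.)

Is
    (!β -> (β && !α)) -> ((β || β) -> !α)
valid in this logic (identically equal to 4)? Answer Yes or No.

Counterexample: take α = 1, β = 4.
!β = !4 = 0
!α = !1 = 3
β && !α = 4 && 3 = 3
!β -> (β && !α) = 0 -> 3 = 4
β || β = 4 || 4 = 4
!α = !1 = 3
(β || β) -> !α = 4 -> 3 = 3
(!β -> (β && !α)) -> ((β || β) -> !α) = 4 -> 3 = 3
This gives 3 ≠ 4.

No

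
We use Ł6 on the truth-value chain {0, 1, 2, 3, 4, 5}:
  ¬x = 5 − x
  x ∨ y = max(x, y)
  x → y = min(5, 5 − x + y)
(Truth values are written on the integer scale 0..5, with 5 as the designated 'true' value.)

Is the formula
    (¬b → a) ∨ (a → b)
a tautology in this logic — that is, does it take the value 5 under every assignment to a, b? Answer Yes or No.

No

Counterexample: take a = 1, b = 0.
¬b = ¬0 = 5
¬b → a = 5 → 1 = 1
a → b = 1 → 0 = 4
(¬b → a) ∨ (a → b) = 1 ∨ 4 = 4
This gives 4 ≠ 5.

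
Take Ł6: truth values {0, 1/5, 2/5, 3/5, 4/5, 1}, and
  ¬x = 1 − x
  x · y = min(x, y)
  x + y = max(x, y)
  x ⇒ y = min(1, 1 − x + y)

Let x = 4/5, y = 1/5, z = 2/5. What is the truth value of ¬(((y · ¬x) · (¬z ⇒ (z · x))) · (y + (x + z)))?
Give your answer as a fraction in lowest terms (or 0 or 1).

4/5

¬x = ¬4/5 = 1/5
y · ¬x = 1/5 · 1/5 = 1/5
¬z = ¬2/5 = 3/5
z · x = 2/5 · 4/5 = 2/5
¬z ⇒ (z · x) = 3/5 ⇒ 2/5 = 4/5
(y · ¬x) · (¬z ⇒ (z · x)) = 1/5 · 4/5 = 1/5
x + z = 4/5 + 2/5 = 4/5
y + (x + z) = 1/5 + 4/5 = 4/5
((y · ¬x) · (¬z ⇒ (z · x))) · (y + (x + z)) = 1/5 · 4/5 = 1/5
¬(((y · ¬x) · (¬z ⇒ (z · x))) · (y + (x + z))) = ¬1/5 = 4/5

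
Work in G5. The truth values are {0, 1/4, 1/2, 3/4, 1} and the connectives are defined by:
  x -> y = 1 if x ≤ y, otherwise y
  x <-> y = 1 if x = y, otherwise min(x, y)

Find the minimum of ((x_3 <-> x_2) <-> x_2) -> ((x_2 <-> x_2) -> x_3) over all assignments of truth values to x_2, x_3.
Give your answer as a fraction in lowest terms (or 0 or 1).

1/4

Take x_2 = 0, x_3 = 1/4:
x_3 <-> x_2 = 1/4 <-> 0 = 0
(x_3 <-> x_2) <-> x_2 = 0 <-> 0 = 1
x_2 <-> x_2 = 0 <-> 0 = 1
(x_2 <-> x_2) -> x_3 = 1 -> 1/4 = 1/4
((x_3 <-> x_2) <-> x_2) -> ((x_2 <-> x_2) -> x_3) = 1 -> 1/4 = 1/4
No assignment yields a value below 1/4, so this is the minimum.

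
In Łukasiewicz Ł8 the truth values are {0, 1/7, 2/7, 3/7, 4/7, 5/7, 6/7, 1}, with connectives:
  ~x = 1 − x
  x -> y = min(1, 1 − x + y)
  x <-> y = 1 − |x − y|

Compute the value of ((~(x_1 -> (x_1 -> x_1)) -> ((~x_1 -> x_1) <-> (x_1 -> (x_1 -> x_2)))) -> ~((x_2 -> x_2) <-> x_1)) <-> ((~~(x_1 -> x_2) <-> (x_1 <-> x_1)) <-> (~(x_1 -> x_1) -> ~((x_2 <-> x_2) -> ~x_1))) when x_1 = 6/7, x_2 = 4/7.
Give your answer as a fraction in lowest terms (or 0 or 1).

x_1 -> x_1 = 6/7 -> 6/7 = 1
x_1 -> (x_1 -> x_1) = 6/7 -> 1 = 1
~(x_1 -> (x_1 -> x_1)) = ~1 = 0
~x_1 = ~6/7 = 1/7
~x_1 -> x_1 = 1/7 -> 6/7 = 1
x_1 -> x_2 = 6/7 -> 4/7 = 5/7
x_1 -> (x_1 -> x_2) = 6/7 -> 5/7 = 6/7
(~x_1 -> x_1) <-> (x_1 -> (x_1 -> x_2)) = 1 <-> 6/7 = 6/7
~(x_1 -> (x_1 -> x_1)) -> ((~x_1 -> x_1) <-> (x_1 -> (x_1 -> x_2))) = 0 -> 6/7 = 1
x_2 -> x_2 = 4/7 -> 4/7 = 1
(x_2 -> x_2) <-> x_1 = 1 <-> 6/7 = 6/7
~((x_2 -> x_2) <-> x_1) = ~6/7 = 1/7
(~(x_1 -> (x_1 -> x_1)) -> ((~x_1 -> x_1) <-> (x_1 -> (x_1 -> x_2)))) -> ~((x_2 -> x_2) <-> x_1) = 1 -> 1/7 = 1/7
x_1 -> x_2 = 6/7 -> 4/7 = 5/7
~(x_1 -> x_2) = ~5/7 = 2/7
~~(x_1 -> x_2) = ~2/7 = 5/7
x_1 <-> x_1 = 6/7 <-> 6/7 = 1
~~(x_1 -> x_2) <-> (x_1 <-> x_1) = 5/7 <-> 1 = 5/7
x_1 -> x_1 = 6/7 -> 6/7 = 1
~(x_1 -> x_1) = ~1 = 0
x_2 <-> x_2 = 4/7 <-> 4/7 = 1
~x_1 = ~6/7 = 1/7
(x_2 <-> x_2) -> ~x_1 = 1 -> 1/7 = 1/7
~((x_2 <-> x_2) -> ~x_1) = ~1/7 = 6/7
~(x_1 -> x_1) -> ~((x_2 <-> x_2) -> ~x_1) = 0 -> 6/7 = 1
(~~(x_1 -> x_2) <-> (x_1 <-> x_1)) <-> (~(x_1 -> x_1) -> ~((x_2 <-> x_2) -> ~x_1)) = 5/7 <-> 1 = 5/7
((~(x_1 -> (x_1 -> x_1)) -> ((~x_1 -> x_1) <-> (x_1 -> (x_1 -> x_2)))) -> ~((x_2 -> x_2) <-> x_1)) <-> ((~~(x_1 -> x_2) <-> (x_1 <-> x_1)) <-> (~(x_1 -> x_1) -> ~((x_2 <-> x_2) -> ~x_1))) = 1/7 <-> 5/7 = 3/7

3/7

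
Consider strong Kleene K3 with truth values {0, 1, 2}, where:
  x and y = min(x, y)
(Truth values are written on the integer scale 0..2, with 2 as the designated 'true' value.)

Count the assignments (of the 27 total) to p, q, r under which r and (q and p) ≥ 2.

value 2: 1 assignment (counts)
value 1: 7 assignments
value 0: 19 assignments
So 1 of the 27 assignments meets the threshold.

1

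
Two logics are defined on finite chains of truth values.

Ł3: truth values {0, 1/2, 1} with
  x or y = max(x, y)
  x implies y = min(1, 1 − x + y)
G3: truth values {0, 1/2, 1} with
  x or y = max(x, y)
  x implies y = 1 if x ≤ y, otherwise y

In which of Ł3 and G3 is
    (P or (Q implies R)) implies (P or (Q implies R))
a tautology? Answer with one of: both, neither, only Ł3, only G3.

In Ł3: every assignment gives 1 — tautology.
In G3: every assignment gives 1 — tautology.

both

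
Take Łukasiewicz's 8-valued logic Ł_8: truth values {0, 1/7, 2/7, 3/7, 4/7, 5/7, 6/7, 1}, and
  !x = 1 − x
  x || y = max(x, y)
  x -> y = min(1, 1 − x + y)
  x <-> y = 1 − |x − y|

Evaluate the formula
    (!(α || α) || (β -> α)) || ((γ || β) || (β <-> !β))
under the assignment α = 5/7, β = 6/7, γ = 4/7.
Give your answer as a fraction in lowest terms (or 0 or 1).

α || α = 5/7 || 5/7 = 5/7
!(α || α) = !5/7 = 2/7
β -> α = 6/7 -> 5/7 = 6/7
!(α || α) || (β -> α) = 2/7 || 6/7 = 6/7
γ || β = 4/7 || 6/7 = 6/7
!β = !6/7 = 1/7
β <-> !β = 6/7 <-> 1/7 = 2/7
(γ || β) || (β <-> !β) = 6/7 || 2/7 = 6/7
(!(α || α) || (β -> α)) || ((γ || β) || (β <-> !β)) = 6/7 || 6/7 = 6/7

6/7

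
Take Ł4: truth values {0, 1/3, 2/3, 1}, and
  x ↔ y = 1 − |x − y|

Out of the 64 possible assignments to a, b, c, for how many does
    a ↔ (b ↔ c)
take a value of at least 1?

16

value 1: 16 assignments (counts)
value 2/3: 26 assignments
value 1/3: 16 assignments
value 0: 6 assignments
So 16 of the 64 assignments meet the threshold.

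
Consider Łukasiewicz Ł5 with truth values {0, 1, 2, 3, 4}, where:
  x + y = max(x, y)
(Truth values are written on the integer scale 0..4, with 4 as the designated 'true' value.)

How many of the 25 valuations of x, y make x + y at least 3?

16

value 4: 9 assignments (counts)
value 3: 7 assignments (counts)
value 2: 5 assignments
value 1: 3 assignments
value 0: 1 assignment
So 16 of the 25 assignments meet the threshold.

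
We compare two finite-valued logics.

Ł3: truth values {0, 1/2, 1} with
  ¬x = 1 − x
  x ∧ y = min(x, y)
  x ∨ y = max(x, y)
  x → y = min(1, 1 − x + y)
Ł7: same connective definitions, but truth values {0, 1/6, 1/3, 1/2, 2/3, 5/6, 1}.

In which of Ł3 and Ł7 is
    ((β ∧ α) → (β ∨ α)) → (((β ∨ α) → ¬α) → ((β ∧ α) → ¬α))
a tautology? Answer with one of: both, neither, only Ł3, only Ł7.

both

In Ł3: every assignment gives 1 — tautology.
In Ł7: every assignment gives 1 — tautology.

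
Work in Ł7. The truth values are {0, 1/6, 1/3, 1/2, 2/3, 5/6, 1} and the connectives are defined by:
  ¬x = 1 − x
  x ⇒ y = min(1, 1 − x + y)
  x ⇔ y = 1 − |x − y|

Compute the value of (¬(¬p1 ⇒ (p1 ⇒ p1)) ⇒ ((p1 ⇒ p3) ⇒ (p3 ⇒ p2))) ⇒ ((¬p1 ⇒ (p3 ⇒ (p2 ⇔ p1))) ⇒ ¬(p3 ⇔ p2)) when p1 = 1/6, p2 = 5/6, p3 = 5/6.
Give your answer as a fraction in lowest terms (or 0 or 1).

¬p1 = ¬1/6 = 5/6
p1 ⇒ p1 = 1/6 ⇒ 1/6 = 1
¬p1 ⇒ (p1 ⇒ p1) = 5/6 ⇒ 1 = 1
¬(¬p1 ⇒ (p1 ⇒ p1)) = ¬1 = 0
p1 ⇒ p3 = 1/6 ⇒ 5/6 = 1
p3 ⇒ p2 = 5/6 ⇒ 5/6 = 1
(p1 ⇒ p3) ⇒ (p3 ⇒ p2) = 1 ⇒ 1 = 1
¬(¬p1 ⇒ (p1 ⇒ p1)) ⇒ ((p1 ⇒ p3) ⇒ (p3 ⇒ p2)) = 0 ⇒ 1 = 1
¬p1 = ¬1/6 = 5/6
p2 ⇔ p1 = 5/6 ⇔ 1/6 = 1/3
p3 ⇒ (p2 ⇔ p1) = 5/6 ⇒ 1/3 = 1/2
¬p1 ⇒ (p3 ⇒ (p2 ⇔ p1)) = 5/6 ⇒ 1/2 = 2/3
p3 ⇔ p2 = 5/6 ⇔ 5/6 = 1
¬(p3 ⇔ p2) = ¬1 = 0
(¬p1 ⇒ (p3 ⇒ (p2 ⇔ p1))) ⇒ ¬(p3 ⇔ p2) = 2/3 ⇒ 0 = 1/3
(¬(¬p1 ⇒ (p1 ⇒ p1)) ⇒ ((p1 ⇒ p3) ⇒ (p3 ⇒ p2))) ⇒ ((¬p1 ⇒ (p3 ⇒ (p2 ⇔ p1))) ⇒ ¬(p3 ⇔ p2)) = 1 ⇒ 1/3 = 1/3

1/3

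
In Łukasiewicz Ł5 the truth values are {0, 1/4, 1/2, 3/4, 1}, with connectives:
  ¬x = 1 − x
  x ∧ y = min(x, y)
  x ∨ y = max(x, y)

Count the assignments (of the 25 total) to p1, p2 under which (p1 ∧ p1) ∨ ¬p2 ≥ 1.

9

value 1: 9 assignments (counts)
value 3/4: 7 assignments
value 1/2: 5 assignments
value 1/4: 3 assignments
value 0: 1 assignment
So 9 of the 25 assignments meet the threshold.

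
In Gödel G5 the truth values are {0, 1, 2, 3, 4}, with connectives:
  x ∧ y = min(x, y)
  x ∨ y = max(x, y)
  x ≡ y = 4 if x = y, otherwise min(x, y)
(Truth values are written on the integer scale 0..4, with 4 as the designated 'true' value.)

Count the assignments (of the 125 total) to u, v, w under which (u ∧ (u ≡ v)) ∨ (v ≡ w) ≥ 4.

29

value 4: 29 assignments (counts)
value 3: 18 assignments
value 2: 26 assignments
value 1: 28 assignments
value 0: 24 assignments
So 29 of the 125 assignments meet the threshold.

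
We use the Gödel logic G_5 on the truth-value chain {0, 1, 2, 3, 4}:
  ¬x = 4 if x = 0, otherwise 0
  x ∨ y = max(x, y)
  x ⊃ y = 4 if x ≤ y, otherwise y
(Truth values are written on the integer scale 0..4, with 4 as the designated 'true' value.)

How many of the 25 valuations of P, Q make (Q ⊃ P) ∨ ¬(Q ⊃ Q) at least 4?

value 4: 15 assignments (counts)
value 3: 1 assignment
value 2: 2 assignments
value 1: 3 assignments
value 0: 4 assignments
So 15 of the 25 assignments meet the threshold.

15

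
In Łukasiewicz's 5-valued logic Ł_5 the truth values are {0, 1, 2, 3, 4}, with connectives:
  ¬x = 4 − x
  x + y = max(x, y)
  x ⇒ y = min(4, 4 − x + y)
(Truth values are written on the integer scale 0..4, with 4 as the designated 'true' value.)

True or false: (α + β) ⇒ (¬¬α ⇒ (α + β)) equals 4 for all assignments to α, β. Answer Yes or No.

Yes

At α = 2, β = 3, for instance:
α + β = 2 + 3 = 3
¬α = ¬2 = 2
¬¬α = ¬2 = 2
¬¬α ⇒ (α + β) = 2 ⇒ 3 = 4
(α + β) ⇒ (¬¬α ⇒ (α + β)) = 3 ⇒ 4 = 4
and checking the remaining 24 assignments likewise gives ≥ 4 in every case.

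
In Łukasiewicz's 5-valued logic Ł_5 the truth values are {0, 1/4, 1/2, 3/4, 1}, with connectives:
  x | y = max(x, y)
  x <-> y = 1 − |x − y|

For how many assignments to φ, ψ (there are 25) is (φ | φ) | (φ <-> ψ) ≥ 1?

9

value 1: 9 assignments (counts)
value 3/4: 9 assignments
value 1/2: 4 assignments
value 1/4: 2 assignments
value 0: 1 assignment
So 9 of the 25 assignments meet the threshold.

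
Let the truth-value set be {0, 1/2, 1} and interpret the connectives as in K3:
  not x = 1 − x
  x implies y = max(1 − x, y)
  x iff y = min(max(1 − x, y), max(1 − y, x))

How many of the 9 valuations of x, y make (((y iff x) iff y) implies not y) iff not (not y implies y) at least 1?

4

x = 0, y = 0 ↦ 1  ≥
x = 0, y = 1/2 ↦ 1/2  <
x = 0, y = 1 ↦ 0  <
x = 1/2, y = 0 ↦ 1  ≥
x = 1/2, y = 1/2 ↦ 1/2  <
x = 1/2, y = 1 ↦ 1/2  <
x = 1, y = 0 ↦ 1  ≥
x = 1, y = 1/2 ↦ 1/2  <
x = 1, y = 1 ↦ 1  ≥
So 4 of the 9 assignments meet the threshold.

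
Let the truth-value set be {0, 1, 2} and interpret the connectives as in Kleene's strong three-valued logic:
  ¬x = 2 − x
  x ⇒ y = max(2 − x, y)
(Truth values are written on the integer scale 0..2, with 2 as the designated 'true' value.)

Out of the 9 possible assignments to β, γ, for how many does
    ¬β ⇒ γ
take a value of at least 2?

5

β = 0, γ = 0 ↦ 0  <
β = 0, γ = 1 ↦ 1  <
β = 0, γ = 2 ↦ 2  ≥
β = 1, γ = 0 ↦ 1  <
β = 1, γ = 1 ↦ 1  <
β = 1, γ = 2 ↦ 2  ≥
β = 2, γ = 0 ↦ 2  ≥
β = 2, γ = 1 ↦ 2  ≥
β = 2, γ = 2 ↦ 2  ≥
So 5 of the 9 assignments meet the threshold.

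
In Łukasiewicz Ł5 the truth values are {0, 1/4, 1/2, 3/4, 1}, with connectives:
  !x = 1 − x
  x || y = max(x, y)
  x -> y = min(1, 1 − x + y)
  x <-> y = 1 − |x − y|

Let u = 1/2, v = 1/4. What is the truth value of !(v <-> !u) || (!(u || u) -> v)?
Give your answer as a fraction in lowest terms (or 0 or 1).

!u = !1/2 = 1/2
v <-> !u = 1/4 <-> 1/2 = 3/4
!(v <-> !u) = !3/4 = 1/4
u || u = 1/2 || 1/2 = 1/2
!(u || u) = !1/2 = 1/2
!(u || u) -> v = 1/2 -> 1/4 = 3/4
!(v <-> !u) || (!(u || u) -> v) = 1/4 || 3/4 = 3/4

3/4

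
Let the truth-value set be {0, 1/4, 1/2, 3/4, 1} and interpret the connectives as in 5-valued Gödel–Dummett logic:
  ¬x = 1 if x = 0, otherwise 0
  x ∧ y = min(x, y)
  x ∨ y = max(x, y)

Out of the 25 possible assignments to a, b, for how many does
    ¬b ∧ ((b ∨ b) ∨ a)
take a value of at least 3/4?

2

value 1: 1 assignment (counts)
value 3/4: 1 assignment (counts)
value 1/2: 1 assignment
value 1/4: 1 assignment
value 0: 21 assignments
So 2 of the 25 assignments meet the threshold.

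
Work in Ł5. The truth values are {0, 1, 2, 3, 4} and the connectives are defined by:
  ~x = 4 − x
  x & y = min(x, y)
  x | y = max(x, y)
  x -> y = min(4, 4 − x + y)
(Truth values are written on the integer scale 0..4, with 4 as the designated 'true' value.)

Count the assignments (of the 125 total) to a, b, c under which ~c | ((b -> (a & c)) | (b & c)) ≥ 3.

value 4: 79 assignments (counts)
value 3: 36 assignments (counts)
value 2: 10 assignments
So 115 of the 125 assignments meet the threshold.

115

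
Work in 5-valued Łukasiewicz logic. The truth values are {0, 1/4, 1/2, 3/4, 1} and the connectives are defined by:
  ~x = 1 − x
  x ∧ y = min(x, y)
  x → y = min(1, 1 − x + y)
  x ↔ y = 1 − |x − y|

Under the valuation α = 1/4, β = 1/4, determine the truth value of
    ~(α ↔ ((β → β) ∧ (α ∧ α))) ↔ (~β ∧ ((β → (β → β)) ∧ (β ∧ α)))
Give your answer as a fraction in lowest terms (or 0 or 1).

3/4

β → β = 1/4 → 1/4 = 1
α ∧ α = 1/4 ∧ 1/4 = 1/4
(β → β) ∧ (α ∧ α) = 1 ∧ 1/4 = 1/4
α ↔ ((β → β) ∧ (α ∧ α)) = 1/4 ↔ 1/4 = 1
~(α ↔ ((β → β) ∧ (α ∧ α))) = ~1 = 0
~β = ~1/4 = 3/4
β → β = 1/4 → 1/4 = 1
β → (β → β) = 1/4 → 1 = 1
β ∧ α = 1/4 ∧ 1/4 = 1/4
(β → (β → β)) ∧ (β ∧ α) = 1 ∧ 1/4 = 1/4
~β ∧ ((β → (β → β)) ∧ (β ∧ α)) = 3/4 ∧ 1/4 = 1/4
~(α ↔ ((β → β) ∧ (α ∧ α))) ↔ (~β ∧ ((β → (β → β)) ∧ (β ∧ α))) = 0 ↔ 1/4 = 3/4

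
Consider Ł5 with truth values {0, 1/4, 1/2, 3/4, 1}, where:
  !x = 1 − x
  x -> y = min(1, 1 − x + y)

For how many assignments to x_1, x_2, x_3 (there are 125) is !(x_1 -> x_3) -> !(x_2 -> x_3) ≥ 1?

95

value 1: 95 assignments (counts)
value 3/4: 16 assignments
value 1/2: 9 assignments
value 1/4: 4 assignments
value 0: 1 assignment
So 95 of the 125 assignments meet the threshold.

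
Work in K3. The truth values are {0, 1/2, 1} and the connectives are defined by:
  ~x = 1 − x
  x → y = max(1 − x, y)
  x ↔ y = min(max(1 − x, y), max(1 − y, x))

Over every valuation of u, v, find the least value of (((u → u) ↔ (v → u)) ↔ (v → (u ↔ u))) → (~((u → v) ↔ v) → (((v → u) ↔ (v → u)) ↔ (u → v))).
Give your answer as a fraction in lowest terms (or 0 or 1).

Take u = 0, v = 1/2:
u → u = 0 → 0 = 1
v → u = 1/2 → 0 = 1/2
(u → u) ↔ (v → u) = 1 ↔ 1/2 = 1/2
u ↔ u = 0 ↔ 0 = 1
v → (u ↔ u) = 1/2 → 1 = 1
((u → u) ↔ (v → u)) ↔ (v → (u ↔ u)) = 1/2 ↔ 1 = 1/2
u → v = 0 → 1/2 = 1
(u → v) ↔ v = 1 ↔ 1/2 = 1/2
~((u → v) ↔ v) = ~1/2 = 1/2
v → u = 1/2 → 0 = 1/2
v → u = 1/2 → 0 = 1/2
(v → u) ↔ (v → u) = 1/2 ↔ 1/2 = 1/2
u → v = 0 → 1/2 = 1
((v → u) ↔ (v → u)) ↔ (u → v) = 1/2 ↔ 1 = 1/2
~((u → v) ↔ v) → (((v → u) ↔ (v → u)) ↔ (u → v)) = 1/2 → 1/2 = 1/2
(((u → u) ↔ (v → u)) ↔ (v → (u ↔ u))) → (~((u → v) ↔ v) → (((v → u) ↔ (v → u)) ↔ (u → v))) = 1/2 → 1/2 = 1/2
No assignment yields a value below 1/2, so this is the minimum.

1/2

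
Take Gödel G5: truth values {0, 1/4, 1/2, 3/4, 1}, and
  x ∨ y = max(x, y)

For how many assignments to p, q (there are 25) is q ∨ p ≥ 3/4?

value 1: 9 assignments (counts)
value 3/4: 7 assignments (counts)
value 1/2: 5 assignments
value 1/4: 3 assignments
value 0: 1 assignment
So 16 of the 25 assignments meet the threshold.

16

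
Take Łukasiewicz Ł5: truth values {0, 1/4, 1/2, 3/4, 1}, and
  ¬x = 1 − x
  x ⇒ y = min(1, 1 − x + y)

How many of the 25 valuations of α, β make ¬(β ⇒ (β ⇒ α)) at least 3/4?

value 1: 1 assignment (counts)
value 3/4: 1 assignment (counts)
value 1/2: 2 assignments
value 1/4: 2 assignments
value 0: 19 assignments
So 2 of the 25 assignments meet the threshold.

2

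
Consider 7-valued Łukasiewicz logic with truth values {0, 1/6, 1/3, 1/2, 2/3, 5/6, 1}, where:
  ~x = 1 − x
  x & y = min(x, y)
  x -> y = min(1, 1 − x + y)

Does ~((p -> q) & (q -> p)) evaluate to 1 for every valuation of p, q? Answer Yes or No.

No

Counterexample: take p = 0, q = 0.
p -> q = 0 -> 0 = 1
q -> p = 0 -> 0 = 1
(p -> q) & (q -> p) = 1 & 1 = 1
~((p -> q) & (q -> p)) = ~1 = 0
This gives 0 ≠ 1.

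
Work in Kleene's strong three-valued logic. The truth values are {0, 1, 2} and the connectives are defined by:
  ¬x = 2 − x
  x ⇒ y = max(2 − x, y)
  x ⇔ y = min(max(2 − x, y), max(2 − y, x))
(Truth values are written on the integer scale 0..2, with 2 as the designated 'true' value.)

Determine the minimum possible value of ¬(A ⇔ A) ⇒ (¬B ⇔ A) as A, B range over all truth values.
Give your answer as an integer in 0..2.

Take A = 1, B = 0:
A ⇔ A = 1 ⇔ 1 = 1
¬(A ⇔ A) = ¬1 = 1
¬B = ¬0 = 2
¬B ⇔ A = 2 ⇔ 1 = 1
¬(A ⇔ A) ⇒ (¬B ⇔ A) = 1 ⇒ 1 = 1
No assignment yields a value below 1, so this is the minimum.

1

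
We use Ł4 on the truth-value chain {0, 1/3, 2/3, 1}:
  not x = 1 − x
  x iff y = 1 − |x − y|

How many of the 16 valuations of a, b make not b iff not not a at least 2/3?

10

a = 0, b = 0 ↦ 0  <
a = 0, b = 1/3 ↦ 1/3  <
a = 0, b = 2/3 ↦ 2/3  ≥
a = 0, b = 1 ↦ 1  ≥
a = 1/3, b = 0 ↦ 1/3  <
a = 1/3, b = 1/3 ↦ 2/3  ≥
a = 1/3, b = 2/3 ↦ 1  ≥
a = 1/3, b = 1 ↦ 2/3  ≥
a = 2/3, b = 0 ↦ 2/3  ≥
a = 2/3, b = 1/3 ↦ 1  ≥
a = 2/3, b = 2/3 ↦ 2/3  ≥
a = 2/3, b = 1 ↦ 1/3  <
a = 1, b = 0 ↦ 1  ≥
a = 1, b = 1/3 ↦ 2/3  ≥
a = 1, b = 2/3 ↦ 1/3  <
a = 1, b = 1 ↦ 0  <
So 10 of the 16 assignments meet the threshold.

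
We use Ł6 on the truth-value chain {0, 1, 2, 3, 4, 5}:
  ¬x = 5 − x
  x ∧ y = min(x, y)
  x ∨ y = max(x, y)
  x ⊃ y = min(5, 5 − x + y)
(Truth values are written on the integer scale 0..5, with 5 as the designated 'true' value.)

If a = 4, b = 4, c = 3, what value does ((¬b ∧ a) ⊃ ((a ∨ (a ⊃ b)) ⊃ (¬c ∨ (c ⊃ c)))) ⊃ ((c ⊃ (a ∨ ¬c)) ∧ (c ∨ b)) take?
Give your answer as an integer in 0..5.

¬b = ¬4 = 1
¬b ∧ a = 1 ∧ 4 = 1
a ⊃ b = 4 ⊃ 4 = 5
a ∨ (a ⊃ b) = 4 ∨ 5 = 5
¬c = ¬3 = 2
c ⊃ c = 3 ⊃ 3 = 5
¬c ∨ (c ⊃ c) = 2 ∨ 5 = 5
(a ∨ (a ⊃ b)) ⊃ (¬c ∨ (c ⊃ c)) = 5 ⊃ 5 = 5
(¬b ∧ a) ⊃ ((a ∨ (a ⊃ b)) ⊃ (¬c ∨ (c ⊃ c))) = 1 ⊃ 5 = 5
¬c = ¬3 = 2
a ∨ ¬c = 4 ∨ 2 = 4
c ⊃ (a ∨ ¬c) = 3 ⊃ 4 = 5
c ∨ b = 3 ∨ 4 = 4
(c ⊃ (a ∨ ¬c)) ∧ (c ∨ b) = 5 ∧ 4 = 4
((¬b ∧ a) ⊃ ((a ∨ (a ⊃ b)) ⊃ (¬c ∨ (c ⊃ c)))) ⊃ ((c ⊃ (a ∨ ¬c)) ∧ (c ∨ b)) = 5 ⊃ 4 = 4

4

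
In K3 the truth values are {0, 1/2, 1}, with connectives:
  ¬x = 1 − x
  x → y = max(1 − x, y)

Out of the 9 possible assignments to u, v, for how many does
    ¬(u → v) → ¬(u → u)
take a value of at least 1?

5

u = 0, v = 0 ↦ 1  ≥
u = 0, v = 1/2 ↦ 1  ≥
u = 0, v = 1 ↦ 1  ≥
u = 1/2, v = 0 ↦ 1/2  <
u = 1/2, v = 1/2 ↦ 1/2  <
u = 1/2, v = 1 ↦ 1  ≥
u = 1, v = 0 ↦ 0  <
u = 1, v = 1/2 ↦ 1/2  <
u = 1, v = 1 ↦ 1  ≥
So 5 of the 9 assignments meet the threshold.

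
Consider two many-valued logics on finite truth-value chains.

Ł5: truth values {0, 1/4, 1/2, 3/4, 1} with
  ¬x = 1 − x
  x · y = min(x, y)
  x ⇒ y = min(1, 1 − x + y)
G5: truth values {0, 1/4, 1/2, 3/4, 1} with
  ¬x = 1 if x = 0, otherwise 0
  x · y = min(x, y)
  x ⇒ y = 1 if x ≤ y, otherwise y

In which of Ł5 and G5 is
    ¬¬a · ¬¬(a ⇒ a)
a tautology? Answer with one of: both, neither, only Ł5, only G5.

In Ł5: at a = 0 the value is 0 — not a tautology.
In G5: at a = 0 the value is 0 — not a tautology.

neither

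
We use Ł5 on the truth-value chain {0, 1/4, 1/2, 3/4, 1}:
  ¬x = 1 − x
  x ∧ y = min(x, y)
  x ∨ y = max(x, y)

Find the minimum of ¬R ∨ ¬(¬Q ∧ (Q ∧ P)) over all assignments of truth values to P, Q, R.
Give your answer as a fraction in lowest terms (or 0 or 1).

Take P = 1/2, Q = 1/2, R = 1/2:
¬R = ¬1/2 = 1/2
¬Q = ¬1/2 = 1/2
Q ∧ P = 1/2 ∧ 1/2 = 1/2
¬Q ∧ (Q ∧ P) = 1/2 ∧ 1/2 = 1/2
¬(¬Q ∧ (Q ∧ P)) = ¬1/2 = 1/2
¬R ∨ ¬(¬Q ∧ (Q ∧ P)) = 1/2 ∨ 1/2 = 1/2
No assignment yields a value below 1/2, so this is the minimum.

1/2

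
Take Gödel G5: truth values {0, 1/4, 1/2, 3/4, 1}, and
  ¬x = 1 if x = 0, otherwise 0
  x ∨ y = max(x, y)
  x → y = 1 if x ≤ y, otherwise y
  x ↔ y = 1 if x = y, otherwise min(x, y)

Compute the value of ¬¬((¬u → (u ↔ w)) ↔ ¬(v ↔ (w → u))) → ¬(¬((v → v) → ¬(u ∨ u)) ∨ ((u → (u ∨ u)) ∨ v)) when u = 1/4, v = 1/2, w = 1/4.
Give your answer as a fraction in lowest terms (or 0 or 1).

1

¬u = ¬1/4 = 0
u ↔ w = 1/4 ↔ 1/4 = 1
¬u → (u ↔ w) = 0 → 1 = 1
w → u = 1/4 → 1/4 = 1
v ↔ (w → u) = 1/2 ↔ 1 = 1/2
¬(v ↔ (w → u)) = ¬1/2 = 0
(¬u → (u ↔ w)) ↔ ¬(v ↔ (w → u)) = 1 ↔ 0 = 0
¬((¬u → (u ↔ w)) ↔ ¬(v ↔ (w → u))) = ¬0 = 1
¬¬((¬u → (u ↔ w)) ↔ ¬(v ↔ (w → u))) = ¬1 = 0
v → v = 1/2 → 1/2 = 1
u ∨ u = 1/4 ∨ 1/4 = 1/4
¬(u ∨ u) = ¬1/4 = 0
(v → v) → ¬(u ∨ u) = 1 → 0 = 0
¬((v → v) → ¬(u ∨ u)) = ¬0 = 1
u ∨ u = 1/4 ∨ 1/4 = 1/4
u → (u ∨ u) = 1/4 → 1/4 = 1
(u → (u ∨ u)) ∨ v = 1 ∨ 1/2 = 1
¬((v → v) → ¬(u ∨ u)) ∨ ((u → (u ∨ u)) ∨ v) = 1 ∨ 1 = 1
¬(¬((v → v) → ¬(u ∨ u)) ∨ ((u → (u ∨ u)) ∨ v)) = ¬1 = 0
¬¬((¬u → (u ↔ w)) ↔ ¬(v ↔ (w → u))) → ¬(¬((v → v) → ¬(u ∨ u)) ∨ ((u → (u ∨ u)) ∨ v)) = 0 → 0 = 1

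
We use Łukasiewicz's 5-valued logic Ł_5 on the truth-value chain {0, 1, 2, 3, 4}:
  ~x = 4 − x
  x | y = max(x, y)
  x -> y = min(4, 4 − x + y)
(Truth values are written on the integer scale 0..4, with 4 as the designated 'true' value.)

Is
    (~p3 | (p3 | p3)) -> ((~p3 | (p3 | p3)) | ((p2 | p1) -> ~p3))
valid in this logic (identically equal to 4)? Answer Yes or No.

Yes

At p1 = 4, p2 = 3, p3 = 3, for instance:
~p3 = ~3 = 1
p3 | p3 = 3 | 3 = 3
~p3 | (p3 | p3) = 1 | 3 = 3
p2 | p1 = 3 | 4 = 4
~p3 = ~3 = 1
(p2 | p1) -> ~p3 = 4 -> 1 = 1
(~p3 | (p3 | p3)) | ((p2 | p1) -> ~p3) = 3 | 1 = 3
(~p3 | (p3 | p3)) -> ((~p3 | (p3 | p3)) | ((p2 | p1) -> ~p3)) = 3 -> 3 = 4
and checking the remaining 124 assignments likewise gives ≥ 4 in every case.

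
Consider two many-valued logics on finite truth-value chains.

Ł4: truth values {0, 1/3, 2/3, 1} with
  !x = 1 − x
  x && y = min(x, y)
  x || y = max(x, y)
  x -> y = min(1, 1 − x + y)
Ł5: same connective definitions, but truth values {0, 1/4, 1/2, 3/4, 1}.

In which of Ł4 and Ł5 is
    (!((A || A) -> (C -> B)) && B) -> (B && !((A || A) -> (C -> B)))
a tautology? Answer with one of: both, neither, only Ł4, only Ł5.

both

In Ł4: every assignment gives 1 — tautology.
In Ł5: every assignment gives 1 — tautology.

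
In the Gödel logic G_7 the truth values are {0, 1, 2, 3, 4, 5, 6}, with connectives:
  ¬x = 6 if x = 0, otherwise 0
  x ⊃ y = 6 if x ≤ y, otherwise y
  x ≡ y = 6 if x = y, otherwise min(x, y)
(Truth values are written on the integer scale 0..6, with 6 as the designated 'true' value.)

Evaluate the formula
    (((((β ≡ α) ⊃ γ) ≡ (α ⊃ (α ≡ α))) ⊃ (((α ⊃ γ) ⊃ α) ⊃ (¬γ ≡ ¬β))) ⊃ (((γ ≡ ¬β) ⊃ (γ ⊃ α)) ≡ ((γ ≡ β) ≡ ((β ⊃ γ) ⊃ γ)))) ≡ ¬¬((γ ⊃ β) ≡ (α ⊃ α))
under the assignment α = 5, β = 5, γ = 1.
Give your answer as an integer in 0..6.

1

β ≡ α = 5 ≡ 5 = 6
(β ≡ α) ⊃ γ = 6 ⊃ 1 = 1
α ≡ α = 5 ≡ 5 = 6
α ⊃ (α ≡ α) = 5 ⊃ 6 = 6
((β ≡ α) ⊃ γ) ≡ (α ⊃ (α ≡ α)) = 1 ≡ 6 = 1
α ⊃ γ = 5 ⊃ 1 = 1
(α ⊃ γ) ⊃ α = 1 ⊃ 5 = 6
¬γ = ¬1 = 0
¬β = ¬5 = 0
¬γ ≡ ¬β = 0 ≡ 0 = 6
((α ⊃ γ) ⊃ α) ⊃ (¬γ ≡ ¬β) = 6 ⊃ 6 = 6
(((β ≡ α) ⊃ γ) ≡ (α ⊃ (α ≡ α))) ⊃ (((α ⊃ γ) ⊃ α) ⊃ (¬γ ≡ ¬β)) = 1 ⊃ 6 = 6
¬β = ¬5 = 0
γ ≡ ¬β = 1 ≡ 0 = 0
γ ⊃ α = 1 ⊃ 5 = 6
(γ ≡ ¬β) ⊃ (γ ⊃ α) = 0 ⊃ 6 = 6
γ ≡ β = 1 ≡ 5 = 1
β ⊃ γ = 5 ⊃ 1 = 1
(β ⊃ γ) ⊃ γ = 1 ⊃ 1 = 6
(γ ≡ β) ≡ ((β ⊃ γ) ⊃ γ) = 1 ≡ 6 = 1
((γ ≡ ¬β) ⊃ (γ ⊃ α)) ≡ ((γ ≡ β) ≡ ((β ⊃ γ) ⊃ γ)) = 6 ≡ 1 = 1
((((β ≡ α) ⊃ γ) ≡ (α ⊃ (α ≡ α))) ⊃ (((α ⊃ γ) ⊃ α) ⊃ (¬γ ≡ ¬β))) ⊃ (((γ ≡ ¬β) ⊃ (γ ⊃ α)) ≡ ((γ ≡ β) ≡ ((β ⊃ γ) ⊃ γ))) = 6 ⊃ 1 = 1
γ ⊃ β = 1 ⊃ 5 = 6
α ⊃ α = 5 ⊃ 5 = 6
(γ ⊃ β) ≡ (α ⊃ α) = 6 ≡ 6 = 6
¬((γ ⊃ β) ≡ (α ⊃ α)) = ¬6 = 0
¬¬((γ ⊃ β) ≡ (α ⊃ α)) = ¬0 = 6
(((((β ≡ α) ⊃ γ) ≡ (α ⊃ (α ≡ α))) ⊃ (((α ⊃ γ) ⊃ α) ⊃ (¬γ ≡ ¬β))) ⊃ (((γ ≡ ¬β) ⊃ (γ ⊃ α)) ≡ ((γ ≡ β) ≡ ((β ⊃ γ) ⊃ γ)))) ≡ ¬¬((γ ⊃ β) ≡ (α ⊃ α)) = 1 ≡ 6 = 1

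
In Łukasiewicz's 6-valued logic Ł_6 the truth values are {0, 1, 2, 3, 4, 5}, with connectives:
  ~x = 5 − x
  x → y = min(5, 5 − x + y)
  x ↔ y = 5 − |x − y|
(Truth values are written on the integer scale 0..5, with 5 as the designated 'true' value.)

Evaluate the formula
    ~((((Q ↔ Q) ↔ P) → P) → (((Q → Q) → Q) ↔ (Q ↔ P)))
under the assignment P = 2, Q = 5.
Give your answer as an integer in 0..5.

Q ↔ Q = 5 ↔ 5 = 5
(Q ↔ Q) ↔ P = 5 ↔ 2 = 2
((Q ↔ Q) ↔ P) → P = 2 → 2 = 5
Q → Q = 5 → 5 = 5
(Q → Q) → Q = 5 → 5 = 5
Q ↔ P = 5 ↔ 2 = 2
((Q → Q) → Q) ↔ (Q ↔ P) = 5 ↔ 2 = 2
(((Q ↔ Q) ↔ P) → P) → (((Q → Q) → Q) ↔ (Q ↔ P)) = 5 → 2 = 2
~((((Q ↔ Q) ↔ P) → P) → (((Q → Q) → Q) ↔ (Q ↔ P))) = ~2 = 3

3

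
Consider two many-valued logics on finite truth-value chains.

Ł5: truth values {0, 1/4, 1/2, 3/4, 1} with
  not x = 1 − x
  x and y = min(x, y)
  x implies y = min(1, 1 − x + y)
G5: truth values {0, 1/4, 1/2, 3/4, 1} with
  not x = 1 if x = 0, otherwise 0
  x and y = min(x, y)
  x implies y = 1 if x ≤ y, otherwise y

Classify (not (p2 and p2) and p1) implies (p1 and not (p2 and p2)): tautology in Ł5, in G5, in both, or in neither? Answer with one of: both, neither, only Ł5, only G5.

In Ł5: every assignment gives 1 — tautology.
In G5: every assignment gives 1 — tautology.

both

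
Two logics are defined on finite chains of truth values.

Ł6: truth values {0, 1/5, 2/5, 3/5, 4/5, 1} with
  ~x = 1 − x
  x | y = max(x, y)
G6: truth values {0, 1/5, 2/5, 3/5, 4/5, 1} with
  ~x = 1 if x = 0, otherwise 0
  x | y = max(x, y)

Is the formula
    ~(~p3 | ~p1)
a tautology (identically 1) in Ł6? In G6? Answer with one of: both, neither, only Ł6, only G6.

neither

In Ł6: at p1 = 0, p3 = 0 the value is 0 — not a tautology.
In G6: at p1 = 0, p3 = 0 the value is 0 — not a tautology.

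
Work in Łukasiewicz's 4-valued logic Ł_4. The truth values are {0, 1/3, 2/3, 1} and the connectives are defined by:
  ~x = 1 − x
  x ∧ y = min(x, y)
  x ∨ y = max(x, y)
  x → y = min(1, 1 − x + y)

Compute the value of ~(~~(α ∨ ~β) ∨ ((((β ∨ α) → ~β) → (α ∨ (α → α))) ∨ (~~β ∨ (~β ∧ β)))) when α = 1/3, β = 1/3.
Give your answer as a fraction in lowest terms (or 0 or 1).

0

~β = ~1/3 = 2/3
α ∨ ~β = 1/3 ∨ 2/3 = 2/3
~(α ∨ ~β) = ~2/3 = 1/3
~~(α ∨ ~β) = ~1/3 = 2/3
β ∨ α = 1/3 ∨ 1/3 = 1/3
~β = ~1/3 = 2/3
(β ∨ α) → ~β = 1/3 → 2/3 = 1
α → α = 1/3 → 1/3 = 1
α ∨ (α → α) = 1/3 ∨ 1 = 1
((β ∨ α) → ~β) → (α ∨ (α → α)) = 1 → 1 = 1
~β = ~1/3 = 2/3
~~β = ~2/3 = 1/3
~β = ~1/3 = 2/3
~β ∧ β = 2/3 ∧ 1/3 = 1/3
~~β ∨ (~β ∧ β) = 1/3 ∨ 1/3 = 1/3
(((β ∨ α) → ~β) → (α ∨ (α → α))) ∨ (~~β ∨ (~β ∧ β)) = 1 ∨ 1/3 = 1
~~(α ∨ ~β) ∨ ((((β ∨ α) → ~β) → (α ∨ (α → α))) ∨ (~~β ∨ (~β ∧ β))) = 2/3 ∨ 1 = 1
~(~~(α ∨ ~β) ∨ ((((β ∨ α) → ~β) → (α ∨ (α → α))) ∨ (~~β ∨ (~β ∧ β)))) = ~1 = 0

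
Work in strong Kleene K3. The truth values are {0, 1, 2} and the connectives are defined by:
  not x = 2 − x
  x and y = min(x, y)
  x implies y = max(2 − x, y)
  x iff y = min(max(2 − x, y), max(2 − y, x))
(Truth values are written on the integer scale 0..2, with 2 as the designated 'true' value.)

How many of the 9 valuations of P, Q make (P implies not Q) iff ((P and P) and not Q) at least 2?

2

P = 0, Q = 0 ↦ 0  <
P = 0, Q = 1 ↦ 0  <
P = 0, Q = 2 ↦ 0  <
P = 1, Q = 0 ↦ 1  <
P = 1, Q = 1 ↦ 1  <
P = 1, Q = 2 ↦ 1  <
P = 2, Q = 0 ↦ 2  ≥
P = 2, Q = 1 ↦ 1  <
P = 2, Q = 2 ↦ 2  ≥
So 2 of the 9 assignments meet the threshold.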